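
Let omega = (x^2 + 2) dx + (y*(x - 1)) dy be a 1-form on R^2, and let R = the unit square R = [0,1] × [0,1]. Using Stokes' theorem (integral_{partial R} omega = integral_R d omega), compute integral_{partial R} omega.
integral_(partial R) omega = 1/2

Stokes: integral_partial_R omega = integral_R d omega with d omega = (∂Q/∂x - ∂P/∂y) dx ∧ dy.
  ∂Q/∂x = y
  ∂P/∂y = 0
  integrand = ∂Q/∂x - ∂P/∂y = y.
Integrating over R: integral_0^1 integral_0^1 (y) dx dy = 1/2.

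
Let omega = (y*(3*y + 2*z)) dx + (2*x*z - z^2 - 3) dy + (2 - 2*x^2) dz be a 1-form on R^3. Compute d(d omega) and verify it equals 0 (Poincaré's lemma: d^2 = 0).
d(d omega) = 0

Step 1: d omega = sum_{i<j} (∂f_j/∂x_i - ∂f_i/∂x_j) dx_i ∧ dx_j:
  coeff of dx ∧ dy: -6*y
  coeff of dx ∧ dz: -4*x - 2*y
  coeff of dy ∧ dz: -2*x + 2*z
Step 2: Apply d again to each 2-form coefficient. The only possible 3-form in R^3 is dx ∧ dy ∧ dz, with coefficient
  ∂(coeff of dy∧dz)/∂x - ∂(coeff of dx∧dz)/∂y + ∂(coeff of dx∧dy)/∂z
  = ∂/∂x (-2*x + 2*z) - ∂/∂y (-4*x - 2*y) + ∂/∂z (-6*y).
Each of these terms simplifies to sums of mixed partials that cancel in pairs. The result is 0 (by equality of mixed partials for smooth functions — Schwarz / Clairaut).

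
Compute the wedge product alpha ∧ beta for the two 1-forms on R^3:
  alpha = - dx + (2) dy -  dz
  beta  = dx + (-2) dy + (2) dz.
alpha ∧ beta = (-1) dx ∧ dz + (2) dy ∧ dz

Distribute the wedge, using dx_i ∧ dx_j = -dx_j ∧ dx_i and dx_i ∧ dx_i = 0. For each pair (i, j) with i < j, the coefficient of dx_i ∧ dx_j in alpha ∧ beta is (alpha_i * beta_j - alpha_j * beta_i). Collecting: alpha ∧ beta = (-1) dx ∧ dz + (2) dy ∧ dz.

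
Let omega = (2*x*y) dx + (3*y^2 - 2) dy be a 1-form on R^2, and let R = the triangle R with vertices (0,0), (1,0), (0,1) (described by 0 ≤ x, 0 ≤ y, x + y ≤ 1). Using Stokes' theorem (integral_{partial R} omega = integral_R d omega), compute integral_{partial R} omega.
integral_(partial R) omega = -1/3

Stokes: integral_partial_R omega = integral_R d omega with d omega = (∂Q/∂x - ∂P/∂y) dx ∧ dy.
  ∂Q/∂x = 0
  ∂P/∂y = 2*x
  integrand = ∂Q/∂x - ∂P/∂y = -2*x.
Integrating over R: integral_0^1 integral_0^{1-x} (-2*x) dy dx = -1/3.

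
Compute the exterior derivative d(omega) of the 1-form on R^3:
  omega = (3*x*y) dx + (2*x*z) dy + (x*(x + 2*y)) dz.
d(omega) = (-3*x + 2*z) dx ∧ dy + (2*x + 2*y) dx ∧ dz

For a 1-form omega = sum_i f_i dx_i, the exterior derivative is
  d(omega) = sum_{i < j} (∂f_j/∂x_i - ∂f_i/∂x_j) dx_i ∧ dx_j.
  coefficient of dx ∧ dy: ∂f_2/∂x - ∂f_1/∂y = ∂(2*x*z)/∂x - ∂(3*x*y)/∂y = -3*x + 2*z
  coefficient of dx ∧ dz: ∂f_3/∂x - ∂f_1/∂z = ∂(x*(x + 2*y))/∂x - ∂(3*x*y)/∂z = 2*x + 2*y
Assembling: d(omega) = (-3*x + 2*z) dx ∧ dy + (2*x + 2*y) dx ∧ dz.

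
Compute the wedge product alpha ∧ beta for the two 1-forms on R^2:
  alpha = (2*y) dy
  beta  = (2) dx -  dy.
alpha ∧ beta = (-4*y) dx ∧ dy

Distribute the wedge, using dx_i ∧ dx_j = -dx_j ∧ dx_i and dx_i ∧ dx_i = 0. For each pair (i, j) with i < j, the coefficient of dx_i ∧ dx_j in alpha ∧ beta is (alpha_i * beta_j - alpha_j * beta_i). Collecting: alpha ∧ beta = (-4*y) dx ∧ dy.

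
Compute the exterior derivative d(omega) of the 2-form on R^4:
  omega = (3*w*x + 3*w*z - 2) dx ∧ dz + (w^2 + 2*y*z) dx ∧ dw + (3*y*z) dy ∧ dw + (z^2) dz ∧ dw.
d(omega) = (3*x - 2*y + 3*z) dx ∧ dz ∧ dw + (-2*z) dx ∧ dy ∧ dw + (-3*y) dy ∧ dz ∧ dw

For a 2-form omega = sum_{i<j} g_{ij} dx_i ∧ dx_j, the exterior derivative is
  d(omega) = sum_{i<j} d(g_{ij}) ∧ dx_i ∧ dx_j = sum_{i<j, k} (∂g_{ij}/∂x_k) dx_k ∧ dx_i ∧ dx_j.
Expand each term, using dx_k ∧ dx_i ∧ dx_j = sgn(permutation) dx_{(a)} ∧ dx_{(b)} ∧ dx_{(c)} with (a < b < c) sorted:
  d(3*w*x + 3*w*z - 2) includes (∂/∂w)(3*w*x + 3*w*z - 2) dw = (3*x + 3*z) dw, which multiplied by dx ∧ dz gives (3*x + 3*z) dx ∧ dz ∧ dw
  d(w^2 + 2*y*z) includes (∂/∂y)(w^2 + 2*y*z) dy = (2*z) dy, which multiplied by dx ∧ dw gives (-2*z) dx ∧ dy ∧ dw
  d(w^2 + 2*y*z) includes (∂/∂z)(w^2 + 2*y*z) dz = (2*y) dz, which multiplied by dx ∧ dw gives (-2*y) dx ∧ dz ∧ dw
  d(3*y*z) includes (∂/∂z)(3*y*z) dz = (3*y) dz, which multiplied by dy ∧ dw gives (-3*y) dy ∧ dz ∧ dw
Collecting like 3-forms: d(omega) = (3*x - 2*y + 3*z) dx ∧ dz ∧ dw + (-2*z) dx ∧ dy ∧ dw + (-3*y) dy ∧ dz ∧ dw.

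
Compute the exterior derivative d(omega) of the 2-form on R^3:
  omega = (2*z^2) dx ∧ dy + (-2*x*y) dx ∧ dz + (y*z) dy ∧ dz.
d(omega) = (2*x + 4*z) dx ∧ dy ∧ dz

For a 2-form omega = sum_{i<j} g_{ij} dx_i ∧ dx_j, the exterior derivative is
  d(omega) = sum_{i<j} d(g_{ij}) ∧ dx_i ∧ dx_j = sum_{i<j, k} (∂g_{ij}/∂x_k) dx_k ∧ dx_i ∧ dx_j.
Expand each term, using dx_k ∧ dx_i ∧ dx_j = sgn(permutation) dx_{(a)} ∧ dx_{(b)} ∧ dx_{(c)} with (a < b < c) sorted:
  d(2*z^2) includes (∂/∂z)(2*z^2) dz = (4*z) dz, which multiplied by dx ∧ dy gives (4*z) dx ∧ dy ∧ dz
  d(-2*x*y) includes (∂/∂y)(-2*x*y) dy = (-2*x) dy, which multiplied by dx ∧ dz gives (2*x) dx ∧ dy ∧ dz
Collecting like 3-forms: d(omega) = (2*x + 4*z) dx ∧ dy ∧ dz.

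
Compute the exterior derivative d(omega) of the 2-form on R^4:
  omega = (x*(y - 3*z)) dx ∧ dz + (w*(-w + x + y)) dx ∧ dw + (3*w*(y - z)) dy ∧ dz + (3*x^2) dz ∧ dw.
d(omega) = (-x) dx ∧ dy ∧ dz + (-w) dx ∧ dy ∧ dw + (3*y - 3*z) dy ∧ dz ∧ dw + (6*x) dx ∧ dz ∧ dw

For a 2-form omega = sum_{i<j} g_{ij} dx_i ∧ dx_j, the exterior derivative is
  d(omega) = sum_{i<j} d(g_{ij}) ∧ dx_i ∧ dx_j = sum_{i<j, k} (∂g_{ij}/∂x_k) dx_k ∧ dx_i ∧ dx_j.
Expand each term, using dx_k ∧ dx_i ∧ dx_j = sgn(permutation) dx_{(a)} ∧ dx_{(b)} ∧ dx_{(c)} with (a < b < c) sorted:
  d(x*(y - 3*z)) includes (∂/∂y)(x*(y - 3*z)) dy = (x) dy, which multiplied by dx ∧ dz gives (-x) dx ∧ dy ∧ dz
  d(w*(-w + x + y)) includes (∂/∂y)(w*(-w + x + y)) dy = (w) dy, which multiplied by dx ∧ dw gives (-w) dx ∧ dy ∧ dw
  d(3*w*(y - z)) includes (∂/∂w)(3*w*(y - z)) dw = (3*y - 3*z) dw, which multiplied by dy ∧ dz gives (3*y - 3*z) dy ∧ dz ∧ dw
  d(3*x^2) includes (∂/∂x)(3*x^2) dx = (6*x) dx, which multiplied by dz ∧ dw gives (6*x) dx ∧ dz ∧ dw
Collecting like 3-forms: d(omega) = (-x) dx ∧ dy ∧ dz + (-w) dx ∧ dy ∧ dw + (3*y - 3*z) dy ∧ dz ∧ dw + (6*x) dx ∧ dz ∧ dw.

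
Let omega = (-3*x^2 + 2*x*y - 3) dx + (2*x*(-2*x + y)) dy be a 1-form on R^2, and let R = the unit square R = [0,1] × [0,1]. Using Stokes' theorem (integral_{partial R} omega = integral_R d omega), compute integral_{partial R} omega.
integral_(partial R) omega = -4

Stokes: integral_partial_R omega = integral_R d omega with d omega = (∂Q/∂x - ∂P/∂y) dx ∧ dy.
  ∂Q/∂x = -8*x + 2*y
  ∂P/∂y = 2*x
  integrand = ∂Q/∂x - ∂P/∂y = -10*x + 2*y.
Integrating over R: integral_0^1 integral_0^1 (-10*x + 2*y) dx dy = -4.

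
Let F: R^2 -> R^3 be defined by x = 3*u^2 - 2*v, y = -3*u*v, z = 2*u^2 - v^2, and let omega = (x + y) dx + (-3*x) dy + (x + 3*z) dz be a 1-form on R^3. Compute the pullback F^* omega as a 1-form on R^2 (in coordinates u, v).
F^* omega = (54*u^3 + 9*u^2*v - 12*u*v^2 - 20*u*v - 18*v^2) du + (27*u^3 - 18*u^2*v - 6*u^2 - 12*u*v + 6*v^3 + 4*v^2 + 4*v) dv

Using F^*(f dg) = (f ∘ F) d(g ∘ F), substitute each coordinate x_i by F_i(u, v) in f_i, and replace dx_i by d F_i = (∂F_i/∂u) du + (∂F_i/∂v) dv.
  For the x component: f_1(F) = 3*u^2 - 3*u*v - 2*v; d F_1 = (6*u) du + (-2) dv
  For the y component: f_2(F) = -9*u^2 + 6*v; d F_2 = (-3*v) du + (-3*u) dv
  For the z component: f_3(F) = 9*u^2 - 3*v^2 - 2*v; d F_3 = (4*u) du + (-2*v) dv
Combining and collecting du, dv coefficients:
  coeff of du: 54*u^3 + 9*u^2*v - 12*u*v^2 - 20*u*v - 18*v^2
  coeff of dv: 27*u^3 - 18*u^2*v - 6*u^2 - 12*u*v + 6*v^3 + 4*v^2 + 4*v
F^* omega = (54*u^3 + 9*u^2*v - 12*u*v^2 - 20*u*v - 18*v^2) du + (27*u^3 - 18*u^2*v - 6*u^2 - 12*u*v + 6*v^3 + 4*v^2 + 4*v) dv.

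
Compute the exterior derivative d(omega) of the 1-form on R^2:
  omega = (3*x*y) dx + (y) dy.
d(omega) = (-3*x) dx ∧ dy

For a 1-form omega = sum_i f_i dx_i, the exterior derivative is
  d(omega) = sum_{i < j} (∂f_j/∂x_i - ∂f_i/∂x_j) dx_i ∧ dx_j.
  coefficient of dx ∧ dy: ∂f_2/∂x - ∂f_1/∂y = ∂(y)/∂x - ∂(3*x*y)/∂y = -3*x
Assembling: d(omega) = (-3*x) dx ∧ dy.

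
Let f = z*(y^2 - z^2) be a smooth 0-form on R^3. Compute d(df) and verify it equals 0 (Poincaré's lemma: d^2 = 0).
d(df) = 0

Step 1: df = sum_i (∂f/∂x_i) dx_i = (0) dx + (2*y*z) dy + (y^2 - 3*z^2) dz.
Step 2: Apply d again. Using the 1-form formula, the coefficient of dx ∧ dy in d(df) is ∂^2 f/∂x ∂y - ∂^2 f/∂y ∂x = (0) - (0) = 0 (equality of mixed partials for smooth f).
Similarly for dx ∧ dz and dy ∧ dz — all coefficients vanish. So d(df) = 0.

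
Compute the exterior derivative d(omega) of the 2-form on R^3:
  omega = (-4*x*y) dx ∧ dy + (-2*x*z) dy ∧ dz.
d(omega) = (-2*z) dx ∧ dy ∧ dz

For a 2-form omega = sum_{i<j} g_{ij} dx_i ∧ dx_j, the exterior derivative is
  d(omega) = sum_{i<j} d(g_{ij}) ∧ dx_i ∧ dx_j = sum_{i<j, k} (∂g_{ij}/∂x_k) dx_k ∧ dx_i ∧ dx_j.
Expand each term, using dx_k ∧ dx_i ∧ dx_j = sgn(permutation) dx_{(a)} ∧ dx_{(b)} ∧ dx_{(c)} with (a < b < c) sorted:
  d(-2*x*z) includes (∂/∂x)(-2*x*z) dx = (-2*z) dx, which multiplied by dy ∧ dz gives (-2*z) dx ∧ dy ∧ dz
Collecting like 3-forms: d(omega) = (-2*z) dx ∧ dy ∧ dz.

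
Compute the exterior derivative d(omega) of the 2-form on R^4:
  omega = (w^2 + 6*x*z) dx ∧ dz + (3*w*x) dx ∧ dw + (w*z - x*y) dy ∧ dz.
d(omega) = (2*w) dx ∧ dz ∧ dw + (-y) dx ∧ dy ∧ dz + (z) dy ∧ dz ∧ dw

For a 2-form omega = sum_{i<j} g_{ij} dx_i ∧ dx_j, the exterior derivative is
  d(omega) = sum_{i<j} d(g_{ij}) ∧ dx_i ∧ dx_j = sum_{i<j, k} (∂g_{ij}/∂x_k) dx_k ∧ dx_i ∧ dx_j.
Expand each term, using dx_k ∧ dx_i ∧ dx_j = sgn(permutation) dx_{(a)} ∧ dx_{(b)} ∧ dx_{(c)} with (a < b < c) sorted:
  d(w^2 + 6*x*z) includes (∂/∂w)(w^2 + 6*x*z) dw = (2*w) dw, which multiplied by dx ∧ dz gives (2*w) dx ∧ dz ∧ dw
  d(w*z - x*y) includes (∂/∂x)(w*z - x*y) dx = (-y) dx, which multiplied by dy ∧ dz gives (-y) dx ∧ dy ∧ dz
  d(w*z - x*y) includes (∂/∂w)(w*z - x*y) dw = (z) dw, which multiplied by dy ∧ dz gives (z) dy ∧ dz ∧ dw
Collecting like 3-forms: d(omega) = (2*w) dx ∧ dz ∧ dw + (-y) dx ∧ dy ∧ dz + (z) dy ∧ dz ∧ dw.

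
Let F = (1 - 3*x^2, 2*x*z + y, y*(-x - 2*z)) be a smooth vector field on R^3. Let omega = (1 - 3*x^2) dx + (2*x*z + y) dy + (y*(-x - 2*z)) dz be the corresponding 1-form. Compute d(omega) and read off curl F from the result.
d(omega) = (-3*x - 2*z) dy ∧ dz + (y) dz ∧ dx + (2*z) dx ∧ dy; curl F = (-3*x - 2*z, y, 2*z)

d omega = sum_{i<j} (∂f_j/∂x_i - ∂f_i/∂x_j) dx_i ∧ dx_j. Under the identification (dy ∧ dz, dz ∧ dx, dx ∧ dy) ↔ (e_x, e_y, e_z), the coefficients are exactly the components of curl F. Compute:
  ∂R/∂y - ∂Q/∂z = (-x - 2*z) - (2*x) = -3*x - 2*z
  ∂P/∂z - ∂R/∂x = (0) - (-y) = y
  ∂Q/∂x - ∂P/∂y = (2*z) - (0) = 2*z.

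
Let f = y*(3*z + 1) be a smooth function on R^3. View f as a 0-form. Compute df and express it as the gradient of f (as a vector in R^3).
df = (0) dx + (3*z + 1) dy + (3*y) dz; grad f = (0, 3*z + 1, 3*y)

For a 0-form f, d f = (∂f/∂x) dx + (∂f/∂y) dy + (∂f/∂z) dz. The components of the vector representation are exactly the entries of grad f in Cartesian coordinates:
  ∂f/∂x = 0
  ∂f/∂y = 3*z + 1
  ∂f/∂z = 3*y.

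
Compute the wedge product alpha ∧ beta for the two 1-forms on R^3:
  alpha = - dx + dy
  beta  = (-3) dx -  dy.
alpha ∧ beta = (4) dx ∧ dy

Distribute the wedge, using dx_i ∧ dx_j = -dx_j ∧ dx_i and dx_i ∧ dx_i = 0. For each pair (i, j) with i < j, the coefficient of dx_i ∧ dx_j in alpha ∧ beta is (alpha_i * beta_j - alpha_j * beta_i). Collecting: alpha ∧ beta = (4) dx ∧ dy.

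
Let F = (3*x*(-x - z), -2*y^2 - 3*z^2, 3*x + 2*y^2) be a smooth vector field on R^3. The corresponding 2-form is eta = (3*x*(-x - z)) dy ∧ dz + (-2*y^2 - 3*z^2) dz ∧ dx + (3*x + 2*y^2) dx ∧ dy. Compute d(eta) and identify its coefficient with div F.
d(eta) = (-6*x - 4*y - 3*z) dx ∧ dy ∧ dz; div F = -6*x - 4*y - 3*z

For a 2-form in R^3 of the form above, applying d gives a 3-form with coefficient ∂P/∂x + ∂Q/∂y + ∂R/∂z:
  ∂P/∂x = -6*x - 3*z
  ∂Q/∂y = -4*y
  ∂R/∂z = 0
Sum = -6*x - 4*y - 3*z, which is exactly div F.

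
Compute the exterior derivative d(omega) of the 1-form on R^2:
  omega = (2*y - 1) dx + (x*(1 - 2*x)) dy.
d(omega) = (-4*x - 1) dx ∧ dy

For a 1-form omega = sum_i f_i dx_i, the exterior derivative is
  d(omega) = sum_{i < j} (∂f_j/∂x_i - ∂f_i/∂x_j) dx_i ∧ dx_j.
  coefficient of dx ∧ dy: ∂f_2/∂x - ∂f_1/∂y = ∂(x*(1 - 2*x))/∂x - ∂(2*y - 1)/∂y = -4*x - 1
Assembling: d(omega) = (-4*x - 1) dx ∧ dy.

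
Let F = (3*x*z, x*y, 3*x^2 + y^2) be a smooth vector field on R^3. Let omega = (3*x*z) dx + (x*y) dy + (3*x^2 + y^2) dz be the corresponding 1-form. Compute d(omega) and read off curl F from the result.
d(omega) = (2*y) dy ∧ dz + (-3*x) dz ∧ dx + (y) dx ∧ dy; curl F = (2*y, -3*x, y)

d omega = sum_{i<j} (∂f_j/∂x_i - ∂f_i/∂x_j) dx_i ∧ dx_j. Under the identification (dy ∧ dz, dz ∧ dx, dx ∧ dy) ↔ (e_x, e_y, e_z), the coefficients are exactly the components of curl F. Compute:
  ∂R/∂y - ∂Q/∂z = (2*y) - (0) = 2*y
  ∂P/∂z - ∂R/∂x = (3*x) - (6*x) = -3*x
  ∂Q/∂x - ∂P/∂y = (y) - (0) = y.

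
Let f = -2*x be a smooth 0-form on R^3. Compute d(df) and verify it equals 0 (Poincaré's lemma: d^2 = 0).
d(df) = 0

Step 1: df = sum_i (∂f/∂x_i) dx_i = (-2) dx + (0) dy + (0) dz.
Step 2: Apply d again. Using the 1-form formula, the coefficient of dx ∧ dy in d(df) is ∂^2 f/∂x ∂y - ∂^2 f/∂y ∂x = (0) - (0) = 0 (equality of mixed partials for smooth f).
Similarly for dx ∧ dz and dy ∧ dz — all coefficients vanish. So d(df) = 0.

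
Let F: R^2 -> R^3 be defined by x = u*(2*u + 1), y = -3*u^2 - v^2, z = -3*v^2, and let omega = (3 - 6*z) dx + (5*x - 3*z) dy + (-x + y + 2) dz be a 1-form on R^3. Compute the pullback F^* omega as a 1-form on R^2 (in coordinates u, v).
F^* omega = (-60*u^3 - 30*u^2 + 18*u*v^2 + 12*u + 18*v^2 + 3) du + (2*v*(5*u^2 - 2*u - 6*v^2 - 6)) dv

Using F^*(f dg) = (f ∘ F) d(g ∘ F), substitute each coordinate x_i by F_i(u, v) in f_i, and replace dx_i by d F_i = (∂F_i/∂u) du + (∂F_i/∂v) dv.
  For the x component: f_1(F) = 18*v^2 + 3; d F_1 = (4*u + 1) du + (0) dv
  For the y component: f_2(F) = 10*u^2 + 5*u + 9*v^2; d F_2 = (-6*u) du + (-2*v) dv
  For the z component: f_3(F) = -5*u^2 - u - v^2 + 2; d F_3 = (0) du + (-6*v) dv
Combining and collecting du, dv coefficients:
  coeff of du: -60*u^3 - 30*u^2 + 18*u*v^2 + 12*u + 18*v^2 + 3
  coeff of dv: 2*v*(5*u^2 - 2*u - 6*v^2 - 6)
F^* omega = (-60*u^3 - 30*u^2 + 18*u*v^2 + 12*u + 18*v^2 + 3) du + (2*v*(5*u^2 - 2*u - 6*v^2 - 6)) dv.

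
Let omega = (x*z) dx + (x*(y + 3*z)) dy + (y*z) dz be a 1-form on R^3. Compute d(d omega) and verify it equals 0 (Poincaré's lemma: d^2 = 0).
d(d omega) = 0

Step 1: d omega = sum_{i<j} (∂f_j/∂x_i - ∂f_i/∂x_j) dx_i ∧ dx_j:
  coeff of dx ∧ dy: y + 3*z
  coeff of dx ∧ dz: -x
  coeff of dy ∧ dz: -3*x + z
Step 2: Apply d again to each 2-form coefficient. The only possible 3-form in R^3 is dx ∧ dy ∧ dz, with coefficient
  ∂(coeff of dy∧dz)/∂x - ∂(coeff of dx∧dz)/∂y + ∂(coeff of dx∧dy)/∂z
  = ∂/∂x (-3*x + z) - ∂/∂y (-x) + ∂/∂z (y + 3*z).
Each of these terms simplifies to sums of mixed partials that cancel in pairs. The result is 0 (by equality of mixed partials for smooth functions — Schwarz / Clairaut).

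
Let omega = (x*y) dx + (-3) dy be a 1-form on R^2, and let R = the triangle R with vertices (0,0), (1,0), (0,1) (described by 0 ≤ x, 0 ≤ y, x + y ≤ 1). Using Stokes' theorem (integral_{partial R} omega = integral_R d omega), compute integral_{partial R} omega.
integral_(partial R) omega = -1/6

Stokes: integral_partial_R omega = integral_R d omega with d omega = (∂Q/∂x - ∂P/∂y) dx ∧ dy.
  ∂Q/∂x = 0
  ∂P/∂y = x
  integrand = ∂Q/∂x - ∂P/∂y = -x.
Integrating over R: integral_0^1 integral_0^{1-x} (-x) dy dx = -1/6.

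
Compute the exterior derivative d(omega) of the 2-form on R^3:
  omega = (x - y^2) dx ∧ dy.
d(omega) = 0

For a 2-form omega = sum_{i<j} g_{ij} dx_i ∧ dx_j, the exterior derivative is
  d(omega) = sum_{i<j} d(g_{ij}) ∧ dx_i ∧ dx_j = sum_{i<j, k} (∂g_{ij}/∂x_k) dx_k ∧ dx_i ∧ dx_j.
Expand each term, using dx_k ∧ dx_i ∧ dx_j = sgn(permutation) dx_{(a)} ∧ dx_{(b)} ∧ dx_{(c)} with (a < b < c) sorted:

Collecting like 3-forms: d(omega) = 0.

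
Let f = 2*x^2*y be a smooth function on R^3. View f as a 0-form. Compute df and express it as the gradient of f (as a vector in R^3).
df = (4*x*y) dx + (2*x^2) dy + (0) dz; grad f = (4*x*y, 2*x^2, 0)

For a 0-form f, d f = (∂f/∂x) dx + (∂f/∂y) dy + (∂f/∂z) dz. The components of the vector representation are exactly the entries of grad f in Cartesian coordinates:
  ∂f/∂x = 4*x*y
  ∂f/∂y = 2*x^2
  ∂f/∂z = 0.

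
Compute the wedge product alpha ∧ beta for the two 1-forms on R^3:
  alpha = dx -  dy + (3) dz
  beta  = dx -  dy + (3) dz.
alpha ∧ beta = 0

Distribute the wedge, using dx_i ∧ dx_j = -dx_j ∧ dx_i and dx_i ∧ dx_i = 0. For each pair (i, j) with i < j, the coefficient of dx_i ∧ dx_j in alpha ∧ beta is (alpha_i * beta_j - alpha_j * beta_i). Collecting: alpha ∧ beta = 0.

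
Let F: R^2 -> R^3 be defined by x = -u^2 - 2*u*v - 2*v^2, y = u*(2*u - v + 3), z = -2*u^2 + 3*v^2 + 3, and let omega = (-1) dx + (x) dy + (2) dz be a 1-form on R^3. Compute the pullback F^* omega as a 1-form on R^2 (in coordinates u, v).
F^* omega = (-4*u^3 - 7*u^2*v - 3*u^2 - 6*u*v^2 - 6*u*v - 6*u + 2*v^3 - 6*v^2 + 2*v) du + (u^3 + 2*u^2*v + 2*u*v^2 + 2*u + 16*v) dv

Using F^*(f dg) = (f ∘ F) d(g ∘ F), substitute each coordinate x_i by F_i(u, v) in f_i, and replace dx_i by d F_i = (∂F_i/∂u) du + (∂F_i/∂v) dv.
  For the x component: f_1(F) = -1; d F_1 = (-2*u - 2*v) du + (-2*u - 4*v) dv
  For the y component: f_2(F) = -u^2 - 2*u*v - 2*v^2; d F_2 = (4*u - v + 3) du + (-u) dv
  For the z component: f_3(F) = 2; d F_3 = (-4*u) du + (6*v) dv
Combining and collecting du, dv coefficients:
  coeff of du: -4*u^3 - 7*u^2*v - 3*u^2 - 6*u*v^2 - 6*u*v - 6*u + 2*v^3 - 6*v^2 + 2*v
  coeff of dv: u^3 + 2*u^2*v + 2*u*v^2 + 2*u + 16*v
F^* omega = (-4*u^3 - 7*u^2*v - 3*u^2 - 6*u*v^2 - 6*u*v - 6*u + 2*v^3 - 6*v^2 + 2*v) du + (u^3 + 2*u^2*v + 2*u*v^2 + 2*u + 16*v) dv.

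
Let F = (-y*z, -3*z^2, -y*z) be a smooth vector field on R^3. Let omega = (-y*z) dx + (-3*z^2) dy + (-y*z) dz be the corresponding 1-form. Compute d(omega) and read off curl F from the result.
d(omega) = (5*z) dy ∧ dz + (-y) dz ∧ dx + (z) dx ∧ dy; curl F = (5*z, -y, z)

d omega = sum_{i<j} (∂f_j/∂x_i - ∂f_i/∂x_j) dx_i ∧ dx_j. Under the identification (dy ∧ dz, dz ∧ dx, dx ∧ dy) ↔ (e_x, e_y, e_z), the coefficients are exactly the components of curl F. Compute:
  ∂R/∂y - ∂Q/∂z = (-z) - (-6*z) = 5*z
  ∂P/∂z - ∂R/∂x = (-y) - (0) = -y
  ∂Q/∂x - ∂P/∂y = (0) - (-z) = z.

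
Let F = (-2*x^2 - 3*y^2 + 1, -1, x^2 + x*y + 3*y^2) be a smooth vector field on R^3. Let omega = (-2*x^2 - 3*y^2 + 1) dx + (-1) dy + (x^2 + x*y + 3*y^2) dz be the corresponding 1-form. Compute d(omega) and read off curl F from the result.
d(omega) = (x + 6*y) dy ∧ dz + (-2*x - y) dz ∧ dx + (6*y) dx ∧ dy; curl F = (x + 6*y, -2*x - y, 6*y)

d omega = sum_{i<j} (∂f_j/∂x_i - ∂f_i/∂x_j) dx_i ∧ dx_j. Under the identification (dy ∧ dz, dz ∧ dx, dx ∧ dy) ↔ (e_x, e_y, e_z), the coefficients are exactly the components of curl F. Compute:
  ∂R/∂y - ∂Q/∂z = (x + 6*y) - (0) = x + 6*y
  ∂P/∂z - ∂R/∂x = (0) - (2*x + y) = -2*x - y
  ∂Q/∂x - ∂P/∂y = (0) - (-6*y) = 6*y.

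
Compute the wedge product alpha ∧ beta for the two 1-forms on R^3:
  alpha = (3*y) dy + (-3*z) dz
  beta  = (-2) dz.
alpha ∧ beta = (-6*y) dy ∧ dz

Distribute the wedge, using dx_i ∧ dx_j = -dx_j ∧ dx_i and dx_i ∧ dx_i = 0. For each pair (i, j) with i < j, the coefficient of dx_i ∧ dx_j in alpha ∧ beta is (alpha_i * beta_j - alpha_j * beta_i). Collecting: alpha ∧ beta = (-6*y) dy ∧ dz.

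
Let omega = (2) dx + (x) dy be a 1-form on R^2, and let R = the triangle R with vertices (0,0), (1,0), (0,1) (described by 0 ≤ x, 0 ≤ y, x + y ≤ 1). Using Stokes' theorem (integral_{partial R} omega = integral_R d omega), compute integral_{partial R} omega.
integral_(partial R) omega = 1/2

Stokes: integral_partial_R omega = integral_R d omega with d omega = (∂Q/∂x - ∂P/∂y) dx ∧ dy.
  ∂Q/∂x = 1
  ∂P/∂y = 0
  integrand = ∂Q/∂x - ∂P/∂y = 1.
Integrating over R: integral_0^1 integral_0^{1-x} (1) dy dx = 1/2.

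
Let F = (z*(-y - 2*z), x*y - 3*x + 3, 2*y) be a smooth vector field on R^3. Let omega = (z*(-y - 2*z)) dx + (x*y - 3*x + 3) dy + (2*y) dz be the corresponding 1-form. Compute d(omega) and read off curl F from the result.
d(omega) = (2) dy ∧ dz + (-y - 4*z) dz ∧ dx + (y + z - 3) dx ∧ dy; curl F = (2, -y - 4*z, y + z - 3)

d omega = sum_{i<j} (∂f_j/∂x_i - ∂f_i/∂x_j) dx_i ∧ dx_j. Under the identification (dy ∧ dz, dz ∧ dx, dx ∧ dy) ↔ (e_x, e_y, e_z), the coefficients are exactly the components of curl F. Compute:
  ∂R/∂y - ∂Q/∂z = (2) - (0) = 2
  ∂P/∂z - ∂R/∂x = (-y - 4*z) - (0) = -y - 4*z
  ∂Q/∂x - ∂P/∂y = (y - 3) - (-z) = y + z - 3.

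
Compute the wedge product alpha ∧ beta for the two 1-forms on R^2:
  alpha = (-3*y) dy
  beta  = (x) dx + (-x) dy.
alpha ∧ beta = (3*x*y) dx ∧ dy

Distribute the wedge, using dx_i ∧ dx_j = -dx_j ∧ dx_i and dx_i ∧ dx_i = 0. For each pair (i, j) with i < j, the coefficient of dx_i ∧ dx_j in alpha ∧ beta is (alpha_i * beta_j - alpha_j * beta_i). Collecting: alpha ∧ beta = (3*x*y) dx ∧ dy.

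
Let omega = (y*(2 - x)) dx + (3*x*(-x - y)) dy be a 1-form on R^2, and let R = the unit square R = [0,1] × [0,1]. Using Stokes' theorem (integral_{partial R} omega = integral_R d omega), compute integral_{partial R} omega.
integral_(partial R) omega = -6

Stokes: integral_partial_R omega = integral_R d omega with d omega = (∂Q/∂x - ∂P/∂y) dx ∧ dy.
  ∂Q/∂x = -6*x - 3*y
  ∂P/∂y = 2 - x
  integrand = ∂Q/∂x - ∂P/∂y = -5*x - 3*y - 2.
Integrating over R: integral_0^1 integral_0^1 (-5*x - 3*y - 2) dx dy = -6.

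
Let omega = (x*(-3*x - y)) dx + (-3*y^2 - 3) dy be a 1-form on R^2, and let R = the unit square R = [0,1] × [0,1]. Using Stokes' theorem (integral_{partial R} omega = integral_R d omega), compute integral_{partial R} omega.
integral_(partial R) omega = 1/2

Stokes: integral_partial_R omega = integral_R d omega with d omega = (∂Q/∂x - ∂P/∂y) dx ∧ dy.
  ∂Q/∂x = 0
  ∂P/∂y = -x
  integrand = ∂Q/∂x - ∂P/∂y = x.
Integrating over R: integral_0^1 integral_0^1 (x) dx dy = 1/2.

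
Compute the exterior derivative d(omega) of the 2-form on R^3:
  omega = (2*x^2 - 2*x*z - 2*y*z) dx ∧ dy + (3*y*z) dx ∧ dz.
d(omega) = (-2*x - 2*y - 3*z) dx ∧ dy ∧ dz

For a 2-form omega = sum_{i<j} g_{ij} dx_i ∧ dx_j, the exterior derivative is
  d(omega) = sum_{i<j} d(g_{ij}) ∧ dx_i ∧ dx_j = sum_{i<j, k} (∂g_{ij}/∂x_k) dx_k ∧ dx_i ∧ dx_j.
Expand each term, using dx_k ∧ dx_i ∧ dx_j = sgn(permutation) dx_{(a)} ∧ dx_{(b)} ∧ dx_{(c)} with (a < b < c) sorted:
  d(2*x^2 - 2*x*z - 2*y*z) includes (∂/∂z)(2*x^2 - 2*x*z - 2*y*z) dz = (-2*x - 2*y) dz, which multiplied by dx ∧ dy gives (-2*x - 2*y) dx ∧ dy ∧ dz
  d(3*y*z) includes (∂/∂y)(3*y*z) dy = (3*z) dy, which multiplied by dx ∧ dz gives (-3*z) dx ∧ dy ∧ dz
Collecting like 3-forms: d(omega) = (-2*x - 2*y - 3*z) dx ∧ dy ∧ dz.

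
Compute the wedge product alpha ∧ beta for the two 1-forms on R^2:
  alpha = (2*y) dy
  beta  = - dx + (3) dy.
alpha ∧ beta = (2*y) dx ∧ dy

Distribute the wedge, using dx_i ∧ dx_j = -dx_j ∧ dx_i and dx_i ∧ dx_i = 0. For each pair (i, j) with i < j, the coefficient of dx_i ∧ dx_j in alpha ∧ beta is (alpha_i * beta_j - alpha_j * beta_i). Collecting: alpha ∧ beta = (2*y) dx ∧ dy.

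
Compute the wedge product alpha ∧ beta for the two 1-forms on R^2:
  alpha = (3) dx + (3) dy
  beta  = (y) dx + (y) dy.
alpha ∧ beta = 0

Distribute the wedge, using dx_i ∧ dx_j = -dx_j ∧ dx_i and dx_i ∧ dx_i = 0. For each pair (i, j) with i < j, the coefficient of dx_i ∧ dx_j in alpha ∧ beta is (alpha_i * beta_j - alpha_j * beta_i). Collecting: alpha ∧ beta = 0.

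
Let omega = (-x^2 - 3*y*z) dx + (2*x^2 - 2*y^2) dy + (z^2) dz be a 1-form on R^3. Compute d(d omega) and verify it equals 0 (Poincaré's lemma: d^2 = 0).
d(d omega) = 0

Step 1: d omega = sum_{i<j} (∂f_j/∂x_i - ∂f_i/∂x_j) dx_i ∧ dx_j:
  coeff of dx ∧ dy: 4*x + 3*z
  coeff of dx ∧ dz: 3*y
  coeff of dy ∧ dz: 0
Step 2: Apply d again to each 2-form coefficient. The only possible 3-form in R^3 is dx ∧ dy ∧ dz, with coefficient
  ∂(coeff of dy∧dz)/∂x - ∂(coeff of dx∧dz)/∂y + ∂(coeff of dx∧dy)/∂z
  = ∂/∂x (0) - ∂/∂y (3*y) + ∂/∂z (4*x + 3*z).
Each of these terms simplifies to sums of mixed partials that cancel in pairs. The result is 0 (by equality of mixed partials for smooth functions — Schwarz / Clairaut).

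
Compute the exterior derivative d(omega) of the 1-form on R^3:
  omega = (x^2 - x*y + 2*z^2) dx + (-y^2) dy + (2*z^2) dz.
d(omega) = (x) dx ∧ dy + (-4*z) dx ∧ dz

For a 1-form omega = sum_i f_i dx_i, the exterior derivative is
  d(omega) = sum_{i < j} (∂f_j/∂x_i - ∂f_i/∂x_j) dx_i ∧ dx_j.
  coefficient of dx ∧ dy: ∂f_2/∂x - ∂f_1/∂y = ∂(-y^2)/∂x - ∂(x^2 - x*y + 2*z^2)/∂y = x
  coefficient of dx ∧ dz: ∂f_3/∂x - ∂f_1/∂z = ∂(2*z^2)/∂x - ∂(x^2 - x*y + 2*z^2)/∂z = -4*z
Assembling: d(omega) = (x) dx ∧ dy + (-4*z) dx ∧ dz.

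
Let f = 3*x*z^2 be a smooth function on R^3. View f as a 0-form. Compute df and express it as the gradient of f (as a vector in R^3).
df = (3*z^2) dx + (0) dy + (6*x*z) dz; grad f = (3*z^2, 0, 6*x*z)

For a 0-form f, d f = (∂f/∂x) dx + (∂f/∂y) dy + (∂f/∂z) dz. The components of the vector representation are exactly the entries of grad f in Cartesian coordinates:
  ∂f/∂x = 3*z^2
  ∂f/∂y = 0
  ∂f/∂z = 6*x*z.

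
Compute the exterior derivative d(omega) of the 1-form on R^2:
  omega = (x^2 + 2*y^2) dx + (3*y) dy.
d(omega) = (-4*y) dx ∧ dy

For a 1-form omega = sum_i f_i dx_i, the exterior derivative is
  d(omega) = sum_{i < j} (∂f_j/∂x_i - ∂f_i/∂x_j) dx_i ∧ dx_j.
  coefficient of dx ∧ dy: ∂f_2/∂x - ∂f_1/∂y = ∂(3*y)/∂x - ∂(x^2 + 2*y^2)/∂y = -4*y
Assembling: d(omega) = (-4*y) dx ∧ dy.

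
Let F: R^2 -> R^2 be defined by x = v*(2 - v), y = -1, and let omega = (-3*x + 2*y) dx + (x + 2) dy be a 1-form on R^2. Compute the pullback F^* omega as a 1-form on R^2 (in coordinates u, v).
F^* omega = (-6*v^3 + 18*v^2 - 8*v - 4) dv

Using F^*(f dg) = (f ∘ F) d(g ∘ F), substitute each coordinate x_i by F_i(u, v) in f_i, and replace dx_i by d F_i = (∂F_i/∂u) du + (∂F_i/∂v) dv.
  For the x component: f_1(F) = 3*v^2 - 6*v - 2; d F_1 = (0) du + (2 - 2*v) dv
  For the y component: f_2(F) = -v^2 + 2*v + 2; d F_2 = (0) du + (0) dv
Combining and collecting du, dv coefficients:
  coeff of du: 0
  coeff of dv: -6*v^3 + 18*v^2 - 8*v - 4
F^* omega = (-6*v^3 + 18*v^2 - 8*v - 4) dv.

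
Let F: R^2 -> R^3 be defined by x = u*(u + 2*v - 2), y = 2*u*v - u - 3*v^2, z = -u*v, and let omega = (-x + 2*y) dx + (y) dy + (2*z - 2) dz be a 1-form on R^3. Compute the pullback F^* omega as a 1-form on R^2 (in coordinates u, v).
F^* omega = (-2*u^3 + 2*u^2*v + 2*u^2 - 2*u*v^2 - 8*u*v + u - 18*v^3 + 15*v^2 + 2*v) du + (-2*u^3 + 10*u^2*v - 2*u^2 - 30*u*v^2 + 6*u*v + 2*u + 18*v^3) dv

Using F^*(f dg) = (f ∘ F) d(g ∘ F), substitute each coordinate x_i by F_i(u, v) in f_i, and replace dx_i by d F_i = (∂F_i/∂u) du + (∂F_i/∂v) dv.
  For the x component: f_1(F) = -u^2 + 2*u*v - 6*v^2; d F_1 = (2*u + 2*v - 2) du + (2*u) dv
  For the y component: f_2(F) = 2*u*v - u - 3*v^2; d F_2 = (2*v - 1) du + (2*u - 6*v) dv
  For the z component: f_3(F) = -2*u*v - 2; d F_3 = (-v) du + (-u) dv
Combining and collecting du, dv coefficients:
  coeff of du: -2*u^3 + 2*u^2*v + 2*u^2 - 2*u*v^2 - 8*u*v + u - 18*v^3 + 15*v^2 + 2*v
  coeff of dv: -2*u^3 + 10*u^2*v - 2*u^2 - 30*u*v^2 + 6*u*v + 2*u + 18*v^3
F^* omega = (-2*u^3 + 2*u^2*v + 2*u^2 - 2*u*v^2 - 8*u*v + u - 18*v^3 + 15*v^2 + 2*v) du + (-2*u^3 + 10*u^2*v - 2*u^2 - 30*u*v^2 + 6*u*v + 2*u + 18*v^3) dv.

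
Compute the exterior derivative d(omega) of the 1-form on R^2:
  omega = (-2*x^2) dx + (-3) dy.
d(omega) = 0

For a 1-form omega = sum_i f_i dx_i, the exterior derivative is
  d(omega) = sum_{i < j} (∂f_j/∂x_i - ∂f_i/∂x_j) dx_i ∧ dx_j.

Assembling: d(omega) = 0.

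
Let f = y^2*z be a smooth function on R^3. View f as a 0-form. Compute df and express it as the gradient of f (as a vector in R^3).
df = (0) dx + (2*y*z) dy + (y^2) dz; grad f = (0, 2*y*z, y^2)

For a 0-form f, d f = (∂f/∂x) dx + (∂f/∂y) dy + (∂f/∂z) dz. The components of the vector representation are exactly the entries of grad f in Cartesian coordinates:
  ∂f/∂x = 0
  ∂f/∂y = 2*y*z
  ∂f/∂z = y^2.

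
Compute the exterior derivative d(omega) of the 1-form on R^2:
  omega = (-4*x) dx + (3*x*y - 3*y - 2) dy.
d(omega) = (3*y) dx ∧ dy

For a 1-form omega = sum_i f_i dx_i, the exterior derivative is
  d(omega) = sum_{i < j} (∂f_j/∂x_i - ∂f_i/∂x_j) dx_i ∧ dx_j.
  coefficient of dx ∧ dy: ∂f_2/∂x - ∂f_1/∂y = ∂(3*x*y - 3*y - 2)/∂x - ∂(-4*x)/∂y = 3*y
Assembling: d(omega) = (3*y) dx ∧ dy.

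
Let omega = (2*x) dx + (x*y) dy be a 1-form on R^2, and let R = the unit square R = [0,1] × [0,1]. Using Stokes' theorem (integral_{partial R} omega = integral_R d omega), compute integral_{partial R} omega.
integral_(partial R) omega = 1/2

Stokes: integral_partial_R omega = integral_R d omega with d omega = (∂Q/∂x - ∂P/∂y) dx ∧ dy.
  ∂Q/∂x = y
  ∂P/∂y = 0
  integrand = ∂Q/∂x - ∂P/∂y = y.
Integrating over R: integral_0^1 integral_0^1 (y) dx dy = 1/2.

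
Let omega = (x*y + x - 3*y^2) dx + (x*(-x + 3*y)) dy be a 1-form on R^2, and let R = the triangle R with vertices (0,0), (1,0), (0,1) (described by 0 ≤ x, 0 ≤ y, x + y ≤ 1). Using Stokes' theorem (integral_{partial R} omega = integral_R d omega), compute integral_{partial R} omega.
integral_(partial R) omega = 1

Stokes: integral_partial_R omega = integral_R d omega with d omega = (∂Q/∂x - ∂P/∂y) dx ∧ dy.
  ∂Q/∂x = -2*x + 3*y
  ∂P/∂y = x - 6*y
  integrand = ∂Q/∂x - ∂P/∂y = -3*x + 9*y.
Integrating over R: integral_0^1 integral_0^{1-x} (-3*x + 9*y) dy dx = 1.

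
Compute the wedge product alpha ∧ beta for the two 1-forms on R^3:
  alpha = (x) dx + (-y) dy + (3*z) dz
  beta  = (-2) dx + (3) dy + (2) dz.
alpha ∧ beta = (3*x - 2*y) dx ∧ dy + (2*x + 6*z) dx ∧ dz + (-2*y - 9*z) dy ∧ dz

Distribute the wedge, using dx_i ∧ dx_j = -dx_j ∧ dx_i and dx_i ∧ dx_i = 0. For each pair (i, j) with i < j, the coefficient of dx_i ∧ dx_j in alpha ∧ beta is (alpha_i * beta_j - alpha_j * beta_i). Collecting: alpha ∧ beta = (3*x - 2*y) dx ∧ dy + (2*x + 6*z) dx ∧ dz + (-2*y - 9*z) dy ∧ dz.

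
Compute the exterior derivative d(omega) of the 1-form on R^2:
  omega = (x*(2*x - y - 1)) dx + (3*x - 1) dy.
d(omega) = (x + 3) dx ∧ dy

For a 1-form omega = sum_i f_i dx_i, the exterior derivative is
  d(omega) = sum_{i < j} (∂f_j/∂x_i - ∂f_i/∂x_j) dx_i ∧ dx_j.
  coefficient of dx ∧ dy: ∂f_2/∂x - ∂f_1/∂y = ∂(3*x - 1)/∂x - ∂(x*(2*x - y - 1))/∂y = x + 3
Assembling: d(omega) = (x + 3) dx ∧ dy.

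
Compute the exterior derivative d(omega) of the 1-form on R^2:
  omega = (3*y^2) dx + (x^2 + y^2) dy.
d(omega) = (2*x - 6*y) dx ∧ dy

For a 1-form omega = sum_i f_i dx_i, the exterior derivative is
  d(omega) = sum_{i < j} (∂f_j/∂x_i - ∂f_i/∂x_j) dx_i ∧ dx_j.
  coefficient of dx ∧ dy: ∂f_2/∂x - ∂f_1/∂y = ∂(x^2 + y^2)/∂x - ∂(3*y^2)/∂y = 2*x - 6*y
Assembling: d(omega) = (2*x - 6*y) dx ∧ dy.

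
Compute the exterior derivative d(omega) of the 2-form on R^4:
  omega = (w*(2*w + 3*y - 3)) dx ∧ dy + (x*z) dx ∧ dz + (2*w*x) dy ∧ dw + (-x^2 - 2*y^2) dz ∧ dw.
d(omega) = (6*w + 3*y - 3) dx ∧ dy ∧ dw + (-2*x) dx ∧ dz ∧ dw + (-4*y) dy ∧ dz ∧ dw

For a 2-form omega = sum_{i<j} g_{ij} dx_i ∧ dx_j, the exterior derivative is
  d(omega) = sum_{i<j} d(g_{ij}) ∧ dx_i ∧ dx_j = sum_{i<j, k} (∂g_{ij}/∂x_k) dx_k ∧ dx_i ∧ dx_j.
Expand each term, using dx_k ∧ dx_i ∧ dx_j = sgn(permutation) dx_{(a)} ∧ dx_{(b)} ∧ dx_{(c)} with (a < b < c) sorted:
  d(w*(2*w + 3*y - 3)) includes (∂/∂w)(w*(2*w + 3*y - 3)) dw = (4*w + 3*y - 3) dw, which multiplied by dx ∧ dy gives (4*w + 3*y - 3) dx ∧ dy ∧ dw
  d(2*w*x) includes (∂/∂x)(2*w*x) dx = (2*w) dx, which multiplied by dy ∧ dw gives (2*w) dx ∧ dy ∧ dw
  d(-x^2 - 2*y^2) includes (∂/∂x)(-x^2 - 2*y^2) dx = (-2*x) dx, which multiplied by dz ∧ dw gives (-2*x) dx ∧ dz ∧ dw
  d(-x^2 - 2*y^2) includes (∂/∂y)(-x^2 - 2*y^2) dy = (-4*y) dy, which multiplied by dz ∧ dw gives (-4*y) dy ∧ dz ∧ dw
Collecting like 3-forms: d(omega) = (6*w + 3*y - 3) dx ∧ dy ∧ dw + (-2*x) dx ∧ dz ∧ dw + (-4*y) dy ∧ dz ∧ dw.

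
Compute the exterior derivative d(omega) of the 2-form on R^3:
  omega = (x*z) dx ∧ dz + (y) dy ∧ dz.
d(omega) = 0

For a 2-form omega = sum_{i<j} g_{ij} dx_i ∧ dx_j, the exterior derivative is
  d(omega) = sum_{i<j} d(g_{ij}) ∧ dx_i ∧ dx_j = sum_{i<j, k} (∂g_{ij}/∂x_k) dx_k ∧ dx_i ∧ dx_j.
Expand each term, using dx_k ∧ dx_i ∧ dx_j = sgn(permutation) dx_{(a)} ∧ dx_{(b)} ∧ dx_{(c)} with (a < b < c) sorted:

Collecting like 3-forms: d(omega) = 0.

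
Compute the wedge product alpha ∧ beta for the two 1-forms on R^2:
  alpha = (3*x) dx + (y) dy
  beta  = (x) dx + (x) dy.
alpha ∧ beta = (x*(3*x - y)) dx ∧ dy

Distribute the wedge, using dx_i ∧ dx_j = -dx_j ∧ dx_i and dx_i ∧ dx_i = 0. For each pair (i, j) with i < j, the coefficient of dx_i ∧ dx_j in alpha ∧ beta is (alpha_i * beta_j - alpha_j * beta_i). Collecting: alpha ∧ beta = (x*(3*x - y)) dx ∧ dy.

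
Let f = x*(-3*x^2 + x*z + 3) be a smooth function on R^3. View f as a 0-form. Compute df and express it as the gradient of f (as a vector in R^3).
df = (-9*x^2 + 2*x*z + 3) dx + (0) dy + (x^2) dz; grad f = (-9*x^2 + 2*x*z + 3, 0, x^2)

For a 0-form f, d f = (∂f/∂x) dx + (∂f/∂y) dy + (∂f/∂z) dz. The components of the vector representation are exactly the entries of grad f in Cartesian coordinates:
  ∂f/∂x = -9*x^2 + 2*x*z + 3
  ∂f/∂y = 0
  ∂f/∂z = x^2.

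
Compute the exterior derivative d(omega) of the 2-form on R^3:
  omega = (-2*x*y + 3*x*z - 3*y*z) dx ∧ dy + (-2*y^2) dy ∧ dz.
d(omega) = (3*x - 3*y) dx ∧ dy ∧ dz

For a 2-form omega = sum_{i<j} g_{ij} dx_i ∧ dx_j, the exterior derivative is
  d(omega) = sum_{i<j} d(g_{ij}) ∧ dx_i ∧ dx_j = sum_{i<j, k} (∂g_{ij}/∂x_k) dx_k ∧ dx_i ∧ dx_j.
Expand each term, using dx_k ∧ dx_i ∧ dx_j = sgn(permutation) dx_{(a)} ∧ dx_{(b)} ∧ dx_{(c)} with (a < b < c) sorted:
  d(-2*x*y + 3*x*z - 3*y*z) includes (∂/∂z)(-2*x*y + 3*x*z - 3*y*z) dz = (3*x - 3*y) dz, which multiplied by dx ∧ dy gives (3*x - 3*y) dx ∧ dy ∧ dz
Collecting like 3-forms: d(omega) = (3*x - 3*y) dx ∧ dy ∧ dz.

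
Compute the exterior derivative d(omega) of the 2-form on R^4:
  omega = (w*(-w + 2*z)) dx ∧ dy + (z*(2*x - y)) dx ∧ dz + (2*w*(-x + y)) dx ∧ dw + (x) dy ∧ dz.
d(omega) = (2*w + z + 1) dx ∧ dy ∧ dz + (-4*w + 2*z) dx ∧ dy ∧ dw

For a 2-form omega = sum_{i<j} g_{ij} dx_i ∧ dx_j, the exterior derivative is
  d(omega) = sum_{i<j} d(g_{ij}) ∧ dx_i ∧ dx_j = sum_{i<j, k} (∂g_{ij}/∂x_k) dx_k ∧ dx_i ∧ dx_j.
Expand each term, using dx_k ∧ dx_i ∧ dx_j = sgn(permutation) dx_{(a)} ∧ dx_{(b)} ∧ dx_{(c)} with (a < b < c) sorted:
  d(w*(-w + 2*z)) includes (∂/∂z)(w*(-w + 2*z)) dz = (2*w) dz, which multiplied by dx ∧ dy gives (2*w) dx ∧ dy ∧ dz
  d(w*(-w + 2*z)) includes (∂/∂w)(w*(-w + 2*z)) dw = (-2*w + 2*z) dw, which multiplied by dx ∧ dy gives (-2*w + 2*z) dx ∧ dy ∧ dw
  d(z*(2*x - y)) includes (∂/∂y)(z*(2*x - y)) dy = (-z) dy, which multiplied by dx ∧ dz gives (z) dx ∧ dy ∧ dz
  d(2*w*(-x + y)) includes (∂/∂y)(2*w*(-x + y)) dy = (2*w) dy, which multiplied by dx ∧ dw gives (-2*w) dx ∧ dy ∧ dw
  d(x) includes (∂/∂x)(x) dx = (1) dx, which multiplied by dy ∧ dz gives (1) dx ∧ dy ∧ dz
Collecting like 3-forms: d(omega) = (2*w + z + 1) dx ∧ dy ∧ dz + (-4*w + 2*z) dx ∧ dy ∧ dw.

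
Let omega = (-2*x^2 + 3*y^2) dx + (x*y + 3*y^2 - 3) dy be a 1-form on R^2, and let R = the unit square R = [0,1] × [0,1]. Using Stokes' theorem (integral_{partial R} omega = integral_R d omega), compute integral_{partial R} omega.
integral_(partial R) omega = -5/2

Stokes: integral_partial_R omega = integral_R d omega with d omega = (∂Q/∂x - ∂P/∂y) dx ∧ dy.
  ∂Q/∂x = y
  ∂P/∂y = 6*y
  integrand = ∂Q/∂x - ∂P/∂y = -5*y.
Integrating over R: integral_0^1 integral_0^1 (-5*y) dx dy = -5/2.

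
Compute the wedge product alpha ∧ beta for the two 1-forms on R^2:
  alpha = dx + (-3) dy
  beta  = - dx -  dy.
alpha ∧ beta = (-4) dx ∧ dy

Distribute the wedge, using dx_i ∧ dx_j = -dx_j ∧ dx_i and dx_i ∧ dx_i = 0. For each pair (i, j) with i < j, the coefficient of dx_i ∧ dx_j in alpha ∧ beta is (alpha_i * beta_j - alpha_j * beta_i). Collecting: alpha ∧ beta = (-4) dx ∧ dy.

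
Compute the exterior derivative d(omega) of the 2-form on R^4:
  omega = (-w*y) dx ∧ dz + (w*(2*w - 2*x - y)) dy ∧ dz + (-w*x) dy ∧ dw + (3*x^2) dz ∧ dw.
d(omega) = (-w) dx ∧ dy ∧ dz + (6*x - y) dx ∧ dz ∧ dw + (4*w - 2*x - y) dy ∧ dz ∧ dw + (-w) dx ∧ dy ∧ dw

For a 2-form omega = sum_{i<j} g_{ij} dx_i ∧ dx_j, the exterior derivative is
  d(omega) = sum_{i<j} d(g_{ij}) ∧ dx_i ∧ dx_j = sum_{i<j, k} (∂g_{ij}/∂x_k) dx_k ∧ dx_i ∧ dx_j.
Expand each term, using dx_k ∧ dx_i ∧ dx_j = sgn(permutation) dx_{(a)} ∧ dx_{(b)} ∧ dx_{(c)} with (a < b < c) sorted:
  d(-w*y) includes (∂/∂y)(-w*y) dy = (-w) dy, which multiplied by dx ∧ dz gives (w) dx ∧ dy ∧ dz
  d(-w*y) includes (∂/∂w)(-w*y) dw = (-y) dw, which multiplied by dx ∧ dz gives (-y) dx ∧ dz ∧ dw
  d(w*(2*w - 2*x - y)) includes (∂/∂x)(w*(2*w - 2*x - y)) dx = (-2*w) dx, which multiplied by dy ∧ dz gives (-2*w) dx ∧ dy ∧ dz
  d(w*(2*w - 2*x - y)) includes (∂/∂w)(w*(2*w - 2*x - y)) dw = (4*w - 2*x - y) dw, which multiplied by dy ∧ dz gives (4*w - 2*x - y) dy ∧ dz ∧ dw
  d(-w*x) includes (∂/∂x)(-w*x) dx = (-w) dx, which multiplied by dy ∧ dw gives (-w) dx ∧ dy ∧ dw
  d(3*x^2) includes (∂/∂x)(3*x^2) dx = (6*x) dx, which multiplied by dz ∧ dw gives (6*x) dx ∧ dz ∧ dw
Collecting like 3-forms: d(omega) = (-w) dx ∧ dy ∧ dz + (6*x - y) dx ∧ dz ∧ dw + (4*w - 2*x - y) dy ∧ dz ∧ dw + (-w) dx ∧ dy ∧ dw.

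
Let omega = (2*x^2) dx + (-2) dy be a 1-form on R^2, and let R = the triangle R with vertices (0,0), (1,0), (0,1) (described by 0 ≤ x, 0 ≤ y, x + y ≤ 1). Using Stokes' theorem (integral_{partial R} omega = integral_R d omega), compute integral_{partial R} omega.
integral_(partial R) omega = 0

Stokes: integral_partial_R omega = integral_R d omega with d omega = (∂Q/∂x - ∂P/∂y) dx ∧ dy.
  ∂Q/∂x = 0
  ∂P/∂y = 0
  integrand = ∂Q/∂x - ∂P/∂y = 0.
Integrating over R: integral_0^1 integral_0^{1-x} (0) dy dx = 0.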